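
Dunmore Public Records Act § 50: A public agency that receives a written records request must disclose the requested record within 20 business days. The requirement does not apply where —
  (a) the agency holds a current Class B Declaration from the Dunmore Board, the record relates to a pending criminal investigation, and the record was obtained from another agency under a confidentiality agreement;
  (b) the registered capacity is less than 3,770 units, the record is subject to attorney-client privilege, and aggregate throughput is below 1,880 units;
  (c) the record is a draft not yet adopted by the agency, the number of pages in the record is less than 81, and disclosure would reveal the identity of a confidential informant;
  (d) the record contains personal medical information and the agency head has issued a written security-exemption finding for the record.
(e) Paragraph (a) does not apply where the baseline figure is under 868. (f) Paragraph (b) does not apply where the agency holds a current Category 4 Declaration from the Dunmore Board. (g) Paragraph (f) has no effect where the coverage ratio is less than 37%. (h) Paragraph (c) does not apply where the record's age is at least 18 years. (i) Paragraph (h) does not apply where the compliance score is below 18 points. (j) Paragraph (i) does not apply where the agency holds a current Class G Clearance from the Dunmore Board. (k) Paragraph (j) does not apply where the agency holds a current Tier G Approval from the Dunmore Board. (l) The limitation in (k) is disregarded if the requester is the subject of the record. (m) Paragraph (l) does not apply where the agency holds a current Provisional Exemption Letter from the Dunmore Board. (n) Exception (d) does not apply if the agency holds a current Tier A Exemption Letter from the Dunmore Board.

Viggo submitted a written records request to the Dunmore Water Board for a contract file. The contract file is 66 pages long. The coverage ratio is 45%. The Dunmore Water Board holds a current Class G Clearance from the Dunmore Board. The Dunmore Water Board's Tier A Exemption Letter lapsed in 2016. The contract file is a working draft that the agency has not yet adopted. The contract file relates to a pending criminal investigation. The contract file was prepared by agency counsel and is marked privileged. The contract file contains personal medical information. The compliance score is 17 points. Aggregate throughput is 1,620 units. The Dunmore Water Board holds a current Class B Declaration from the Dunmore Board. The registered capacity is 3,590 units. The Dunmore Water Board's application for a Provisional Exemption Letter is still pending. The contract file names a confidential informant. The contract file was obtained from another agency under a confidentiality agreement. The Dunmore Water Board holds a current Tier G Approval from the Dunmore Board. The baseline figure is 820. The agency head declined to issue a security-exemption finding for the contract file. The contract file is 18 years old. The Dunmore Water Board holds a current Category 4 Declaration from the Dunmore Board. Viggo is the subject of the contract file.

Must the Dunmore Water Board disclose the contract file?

Exception (a) is satisfied on its face — a current Class B Declaration is held; the contract file relates to a pending investigation; the contract file was obtained under a confidentiality agreement. However, paragraph (e) must be considered: (e) operates — the baseline figure is 820, under the 868 limit. Exception (a) does not apply.
Exception (b) is satisfied on its face — the registered capacity is 3,590 units, less than the 3,770 units limit; the contract file is privileged; aggregate throughput is 1,620 units, below the 1,880 units limit. But applying paragraphs (f)–(g): (f) is engaged — a current Category 4 Declaration is held. (g) is not engaged (the coverage ratio is 45%, not less than 37%), so (f) stands. Exception (b) does not apply.
Exception (c)'s conditions are all satisfied: the contract file is an unadopted draft; the number of pages in the record is 66, less than the 81 limit; the contract file names a confidential informant. Turning to paragraphs (h)–(m): (h) is triggered — the record's age is 18 years, meeting the 18 years threshold. (i) operates (the compliance score is 17 points, below the 18 points limit), but yields to (j): (j) is triggered — a current Class G Clearance is held. (k) is triggered (a current Tier G Approval is held), but is overridden by (l): (l) operates against (k): Viggo is the subject of the contract file. (m), which would lift (l), is not engaged — the Provisional Exemption Letter is not current. So (c) is unavailable.
Exception (d) does not apply: the agency head declined to issue a security-exemption finding.
No exception displaces § 50.

Yes — the Dunmore Water Board must disclose the contract file.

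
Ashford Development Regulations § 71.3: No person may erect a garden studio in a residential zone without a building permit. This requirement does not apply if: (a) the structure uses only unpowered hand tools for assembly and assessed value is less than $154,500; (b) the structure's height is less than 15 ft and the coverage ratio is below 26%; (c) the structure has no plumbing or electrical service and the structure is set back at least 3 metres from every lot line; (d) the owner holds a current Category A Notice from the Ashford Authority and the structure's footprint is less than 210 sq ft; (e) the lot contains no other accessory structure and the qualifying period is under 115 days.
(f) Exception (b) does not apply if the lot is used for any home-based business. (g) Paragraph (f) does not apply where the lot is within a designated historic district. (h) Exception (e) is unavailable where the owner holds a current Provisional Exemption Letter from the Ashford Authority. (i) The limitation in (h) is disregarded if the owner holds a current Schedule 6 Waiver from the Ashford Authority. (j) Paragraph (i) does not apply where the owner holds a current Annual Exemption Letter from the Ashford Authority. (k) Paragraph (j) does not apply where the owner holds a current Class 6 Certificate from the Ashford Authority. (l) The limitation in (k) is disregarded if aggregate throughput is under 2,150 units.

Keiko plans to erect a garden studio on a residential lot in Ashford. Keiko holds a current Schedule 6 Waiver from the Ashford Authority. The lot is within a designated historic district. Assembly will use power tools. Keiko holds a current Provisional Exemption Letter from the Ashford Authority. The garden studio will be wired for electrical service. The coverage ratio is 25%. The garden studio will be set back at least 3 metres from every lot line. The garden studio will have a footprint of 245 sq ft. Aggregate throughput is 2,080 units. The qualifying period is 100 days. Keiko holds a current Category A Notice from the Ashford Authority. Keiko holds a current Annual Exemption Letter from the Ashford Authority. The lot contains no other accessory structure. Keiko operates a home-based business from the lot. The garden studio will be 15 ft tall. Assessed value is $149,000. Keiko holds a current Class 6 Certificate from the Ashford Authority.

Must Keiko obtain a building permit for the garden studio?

Yes — Keiko must obtain a building permit.

Exception (a) requires that the structure uses only unpowered hand tools for assembly; but assembly uses power tools, so (a) is unavailable.
Exception (b) does not apply: the structure's height is 15 ft, not less than 15 ft.
Exception (c) fails — electrical service is planned.
Exception (d) requires that the structure's footprint is less than 210 sq ft; but the structure's footprint is 245 sq ft, not less than 210 sq ft, so (d) is unavailable.
Exception (e)'s conditions are all satisfied: the lot has no other accessory structure; the qualifying period is 100 days, under the 115 days limit. But applying paragraphs (h)–(l): (h) operates against (e): a current Provisional Exemption Letter is held. (i) would limit (h) — a current Schedule 6 Waiver is held — but (j) sets (i) aside: (j) is engaged — a current Annual Exemption Letter is held. (k) is triggered (a current Class 6 Certificate is held), but is overridden by (l): (l) operates against (k): aggregate throughput is 2,080 units, under the 2,150 units limit. (e) is therefore removed.
None of the exceptions is available; § 71.3 applies in full.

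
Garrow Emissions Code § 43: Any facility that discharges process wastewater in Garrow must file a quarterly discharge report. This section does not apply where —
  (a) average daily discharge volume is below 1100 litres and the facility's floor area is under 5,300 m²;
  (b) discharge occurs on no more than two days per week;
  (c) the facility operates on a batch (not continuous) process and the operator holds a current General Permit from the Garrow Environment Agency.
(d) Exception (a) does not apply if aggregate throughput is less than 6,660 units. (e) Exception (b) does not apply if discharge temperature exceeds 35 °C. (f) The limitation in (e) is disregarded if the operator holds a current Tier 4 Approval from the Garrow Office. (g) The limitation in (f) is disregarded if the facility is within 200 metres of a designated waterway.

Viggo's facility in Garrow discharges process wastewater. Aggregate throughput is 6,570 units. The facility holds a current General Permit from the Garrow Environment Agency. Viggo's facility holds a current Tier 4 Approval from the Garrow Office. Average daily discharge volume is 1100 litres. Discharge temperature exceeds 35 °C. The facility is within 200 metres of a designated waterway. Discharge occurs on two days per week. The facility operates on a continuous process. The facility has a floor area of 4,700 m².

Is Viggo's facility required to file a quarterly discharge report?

Exception (a) does not apply: average daily discharge volume is 1100 litres, not below 1100 litres.
Exception (b)'s conditions are all satisfied: discharge occurs on no more than two days per week. But: (e) applies — discharge temperature exceeds 35 °C. (f) would limit (e) — a current Tier 4 Approval is held — but (g) sets (f) aside: (g) operates against (f): the facility is within 200 m of a designated waterway. Exception (b) does not apply.
Exception (c) fails — the facility operates on a continuous process.
None of the exceptions is available; § 43 applies in full.

Yes — Viggo's facility must file a quarterly discharge report.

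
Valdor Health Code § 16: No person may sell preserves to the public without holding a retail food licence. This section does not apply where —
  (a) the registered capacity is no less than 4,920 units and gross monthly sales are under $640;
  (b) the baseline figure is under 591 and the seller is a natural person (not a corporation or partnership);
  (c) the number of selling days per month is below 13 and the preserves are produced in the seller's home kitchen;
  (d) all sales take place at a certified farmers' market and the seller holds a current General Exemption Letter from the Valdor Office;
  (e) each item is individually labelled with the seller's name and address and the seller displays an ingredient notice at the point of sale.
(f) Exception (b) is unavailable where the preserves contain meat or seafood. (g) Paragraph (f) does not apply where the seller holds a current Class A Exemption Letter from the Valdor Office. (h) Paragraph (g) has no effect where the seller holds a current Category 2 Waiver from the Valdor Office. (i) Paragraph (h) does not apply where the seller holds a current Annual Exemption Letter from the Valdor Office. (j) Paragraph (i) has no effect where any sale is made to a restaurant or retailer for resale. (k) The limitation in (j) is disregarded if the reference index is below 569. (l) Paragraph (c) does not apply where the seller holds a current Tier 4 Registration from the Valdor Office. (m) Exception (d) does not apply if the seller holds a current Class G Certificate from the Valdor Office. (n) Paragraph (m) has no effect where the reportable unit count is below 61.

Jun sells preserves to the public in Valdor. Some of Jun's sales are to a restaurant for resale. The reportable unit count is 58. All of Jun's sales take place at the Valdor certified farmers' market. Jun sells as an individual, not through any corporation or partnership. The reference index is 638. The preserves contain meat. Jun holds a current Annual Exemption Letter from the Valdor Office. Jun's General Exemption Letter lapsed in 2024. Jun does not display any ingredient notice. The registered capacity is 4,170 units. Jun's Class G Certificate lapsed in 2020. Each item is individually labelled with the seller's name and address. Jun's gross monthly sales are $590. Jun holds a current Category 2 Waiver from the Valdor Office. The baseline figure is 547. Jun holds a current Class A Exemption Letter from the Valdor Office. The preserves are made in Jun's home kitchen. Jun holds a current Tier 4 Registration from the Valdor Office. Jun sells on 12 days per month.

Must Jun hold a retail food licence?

Exception (a) does not apply: the registered capacity is 4,170 units, short of 4,920 units.
Exception (b)'s conditions are all satisfied: the baseline figure is 547, under the 591 limit; the seller is a natural person. But applying paragraphs (f)–(k): (f) applies — the preserves contain meat. (g) would limit (f) — a current Class A Exemption Letter is held — but (h) sets (g) aside: (h) is engaged — a current Category 2 Waiver is held. (i) would limit (h) — a current Annual Exemption Letter is held — but (j) sets (i) aside: (j) is engaged — some sales are to a restaurant for resale. (k), which would lift (j), is not engaged — the reference index is 638, not below 569. Exception (b) does not apply.
Exception (c)'s conditions are all satisfied: the number of selling days per month is 12, below the 13 limit; the preserves are home-kitchen produced. However, paragraph (l) must be considered: (l) operates — a current Tier 4 Registration is held. Exception (c) does not apply.
Exception (d) does not apply: no current General Exemption Letter is held.
Exception (e) does not apply: no ingredient notice is displayed.
Every exception is unavailable, so the rule governs.

Yes — Jun must hold a retail food licence.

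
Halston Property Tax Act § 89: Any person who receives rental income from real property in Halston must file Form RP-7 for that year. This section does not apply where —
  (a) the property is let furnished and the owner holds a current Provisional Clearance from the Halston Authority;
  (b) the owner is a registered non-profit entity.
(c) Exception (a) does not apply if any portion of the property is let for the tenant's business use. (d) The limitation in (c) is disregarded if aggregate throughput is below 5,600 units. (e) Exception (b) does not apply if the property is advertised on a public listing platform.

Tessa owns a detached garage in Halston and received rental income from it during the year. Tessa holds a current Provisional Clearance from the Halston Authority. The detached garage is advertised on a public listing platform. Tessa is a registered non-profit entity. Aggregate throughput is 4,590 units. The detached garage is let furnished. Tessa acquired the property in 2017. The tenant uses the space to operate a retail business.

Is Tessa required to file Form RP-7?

No — exception (a) applies; Tessa is not required to file Form RP-7.

Exception (a)'s conditions are all satisfied: the property is let furnished; a current Provisional Clearance is held. As to paragraphs (c)–(d): (c) would limit (a) — the space is let for business use — but (d) sets (c) aside: (d) operates against (c): aggregate throughput is 4,590 units, below the 5,600 units limit. So (a) applies.
Exception (b) is satisfied on its face — Tessa is a registered non-profit. But applying paragraph (e): (e) operates against (b): the property is publicly advertised. So (b) is unavailable.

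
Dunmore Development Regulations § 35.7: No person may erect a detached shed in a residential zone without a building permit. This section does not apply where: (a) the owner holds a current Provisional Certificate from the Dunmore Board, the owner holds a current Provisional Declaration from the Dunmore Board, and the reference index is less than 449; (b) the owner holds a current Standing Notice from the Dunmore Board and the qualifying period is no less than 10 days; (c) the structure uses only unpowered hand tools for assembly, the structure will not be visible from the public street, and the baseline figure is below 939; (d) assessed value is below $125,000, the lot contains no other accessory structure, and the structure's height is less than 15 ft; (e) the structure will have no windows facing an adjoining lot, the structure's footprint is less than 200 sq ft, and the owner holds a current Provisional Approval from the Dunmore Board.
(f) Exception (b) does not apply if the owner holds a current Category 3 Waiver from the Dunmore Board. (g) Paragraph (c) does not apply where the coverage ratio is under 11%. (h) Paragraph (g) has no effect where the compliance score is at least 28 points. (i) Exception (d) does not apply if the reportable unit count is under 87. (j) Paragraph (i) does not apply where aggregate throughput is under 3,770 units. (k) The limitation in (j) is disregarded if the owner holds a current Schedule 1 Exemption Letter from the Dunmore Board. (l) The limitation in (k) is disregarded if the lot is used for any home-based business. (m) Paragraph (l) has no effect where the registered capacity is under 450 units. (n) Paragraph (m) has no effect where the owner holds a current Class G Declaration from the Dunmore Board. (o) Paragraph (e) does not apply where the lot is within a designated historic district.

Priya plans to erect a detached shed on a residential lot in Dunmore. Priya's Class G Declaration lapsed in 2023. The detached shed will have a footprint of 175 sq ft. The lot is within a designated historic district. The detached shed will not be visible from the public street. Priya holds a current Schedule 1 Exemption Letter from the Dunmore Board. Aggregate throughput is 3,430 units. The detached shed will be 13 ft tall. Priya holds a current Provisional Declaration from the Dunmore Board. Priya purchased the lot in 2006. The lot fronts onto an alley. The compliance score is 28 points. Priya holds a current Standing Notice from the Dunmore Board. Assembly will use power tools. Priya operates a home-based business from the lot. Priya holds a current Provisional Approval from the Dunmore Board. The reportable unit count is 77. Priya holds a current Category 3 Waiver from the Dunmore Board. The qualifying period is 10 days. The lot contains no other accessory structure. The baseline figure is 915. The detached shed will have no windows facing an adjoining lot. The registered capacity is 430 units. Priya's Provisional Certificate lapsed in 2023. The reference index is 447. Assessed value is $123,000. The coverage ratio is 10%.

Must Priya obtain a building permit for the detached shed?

Yes — Priya must obtain a building permit.

Exception (a) requires that the owner holds a current Provisional Certificate from the Dunmore Board; but the Provisional Certificate is not current, so (a) is unavailable.
Exception (b)'s conditions are all satisfied: a current Standing Notice is held; the qualifying period is 10 days, meeting the 10 days threshold. But applying paragraph (f): (f) operates against (b): a current Category 3 Waiver is held. Exception (b) does not apply.
Exception (c) does not apply: assembly uses power tools.
Exception (d) is satisfied on its face — assessed value is $123,000, below the $125,000 limit; the lot has no other accessory structure; the structure's height is 13 ft, less than the 15 ft limit. Turning to paragraphs (i)–(n): (i) is engaged — the reportable unit count is 77, under the 87 limit. (j) applies (aggregate throughput is 3,430 units, under the 3,770 units limit), but yields to (k): (k) operates against (j): a current Schedule 1 Exemption Letter is held. (l) would limit (k) — a home-based business operates on the lot — but (m) sets (l) aside: (m) is engaged — the registered capacity is 430 units, under the 450 units limit. (n), which would lift (m), is not engaged — the Class G Declaration is not current. Exception (d) does not apply.
Exception (e)'s conditions are all satisfied: no windows face an adjoining lot; the structure's footprint is 175 sq ft, less than the 200 sq ft limit; a current Provisional Approval is held. Turning to paragraph (o): (o) operates — the lot is in a historic district. Exception (e) does not apply.
Every exception is unavailable, so the rule governs.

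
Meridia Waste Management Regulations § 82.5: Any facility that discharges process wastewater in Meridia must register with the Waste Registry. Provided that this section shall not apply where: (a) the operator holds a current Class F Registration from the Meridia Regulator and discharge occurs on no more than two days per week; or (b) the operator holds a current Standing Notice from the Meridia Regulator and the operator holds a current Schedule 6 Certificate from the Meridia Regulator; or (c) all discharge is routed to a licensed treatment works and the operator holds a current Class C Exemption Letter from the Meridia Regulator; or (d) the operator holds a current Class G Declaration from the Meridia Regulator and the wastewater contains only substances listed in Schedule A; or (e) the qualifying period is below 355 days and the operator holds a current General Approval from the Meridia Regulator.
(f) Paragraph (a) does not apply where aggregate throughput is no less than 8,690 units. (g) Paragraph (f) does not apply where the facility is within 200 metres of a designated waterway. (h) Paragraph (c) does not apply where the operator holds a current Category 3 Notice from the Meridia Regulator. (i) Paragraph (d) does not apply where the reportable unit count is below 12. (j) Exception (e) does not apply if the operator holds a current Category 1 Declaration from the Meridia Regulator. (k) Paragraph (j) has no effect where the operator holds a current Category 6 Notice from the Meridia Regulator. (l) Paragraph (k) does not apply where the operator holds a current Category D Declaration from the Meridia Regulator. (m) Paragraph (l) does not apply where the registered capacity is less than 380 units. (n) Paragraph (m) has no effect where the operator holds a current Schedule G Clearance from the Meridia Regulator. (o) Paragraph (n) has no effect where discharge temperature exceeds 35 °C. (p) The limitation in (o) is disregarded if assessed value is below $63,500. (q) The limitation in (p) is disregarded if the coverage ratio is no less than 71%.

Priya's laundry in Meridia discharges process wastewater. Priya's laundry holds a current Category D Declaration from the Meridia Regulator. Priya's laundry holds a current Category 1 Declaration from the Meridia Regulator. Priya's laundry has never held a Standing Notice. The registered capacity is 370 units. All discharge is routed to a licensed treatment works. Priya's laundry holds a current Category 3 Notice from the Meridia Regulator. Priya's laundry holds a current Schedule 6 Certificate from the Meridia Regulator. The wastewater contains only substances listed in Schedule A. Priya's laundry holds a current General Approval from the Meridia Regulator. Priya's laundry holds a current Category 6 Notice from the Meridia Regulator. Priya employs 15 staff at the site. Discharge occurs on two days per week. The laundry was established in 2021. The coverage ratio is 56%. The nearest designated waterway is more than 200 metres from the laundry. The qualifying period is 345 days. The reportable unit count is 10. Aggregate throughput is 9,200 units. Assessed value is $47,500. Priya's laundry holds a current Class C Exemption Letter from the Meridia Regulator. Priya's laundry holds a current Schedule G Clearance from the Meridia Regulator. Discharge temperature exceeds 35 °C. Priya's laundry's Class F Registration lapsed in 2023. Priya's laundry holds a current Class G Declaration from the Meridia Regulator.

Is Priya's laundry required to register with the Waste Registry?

Exception (a) fails — the Class F Registration is not current.
Exception (b) fails — the Standing Notice is not current.
Exception (c): discharge is routed to a licensed treatment works; a current Class C Exemption Letter is held — every condition holds. However, paragraph (h) must be considered: (h) is engaged — a current Category 3 Notice is held. Exception (c) does not apply.
Exception (d)'s conditions are all satisfied: a current Class G Declaration is held; the wastewater is Schedule-A-only. Turning to paragraph (i): (i) applies — the reportable unit count is 10, below the 12 limit. Exception (d) does not apply.
Exception (e): the qualifying period is 345 days, below the 355 days limit; a current General Approval is held — every condition holds. But: (j) operates against (e): a current Category 1 Declaration is held. (k) would limit (j) — a current Category 6 Notice is held — but (l) sets (k) aside: (l) operates against (k): a current Category D Declaration is held. (m) applies (the registered capacity is 370 units, less than the 380 units limit), but is itself disapplied by (n): (n) operates against (m): a current Schedule G Clearance is held. (o) applies (discharge temperature exceeds 35 °C), but is itself disapplied by (p): (p) applies — assessed value is $47,500, below the $63,500 limit. (q), which would lift (p), does not operate here — the coverage ratio is 56%, short of 71%. Exception (e) does not apply.
No exception displaces § 82.5.

Yes — Priya's laundry must register with the Waste Registry.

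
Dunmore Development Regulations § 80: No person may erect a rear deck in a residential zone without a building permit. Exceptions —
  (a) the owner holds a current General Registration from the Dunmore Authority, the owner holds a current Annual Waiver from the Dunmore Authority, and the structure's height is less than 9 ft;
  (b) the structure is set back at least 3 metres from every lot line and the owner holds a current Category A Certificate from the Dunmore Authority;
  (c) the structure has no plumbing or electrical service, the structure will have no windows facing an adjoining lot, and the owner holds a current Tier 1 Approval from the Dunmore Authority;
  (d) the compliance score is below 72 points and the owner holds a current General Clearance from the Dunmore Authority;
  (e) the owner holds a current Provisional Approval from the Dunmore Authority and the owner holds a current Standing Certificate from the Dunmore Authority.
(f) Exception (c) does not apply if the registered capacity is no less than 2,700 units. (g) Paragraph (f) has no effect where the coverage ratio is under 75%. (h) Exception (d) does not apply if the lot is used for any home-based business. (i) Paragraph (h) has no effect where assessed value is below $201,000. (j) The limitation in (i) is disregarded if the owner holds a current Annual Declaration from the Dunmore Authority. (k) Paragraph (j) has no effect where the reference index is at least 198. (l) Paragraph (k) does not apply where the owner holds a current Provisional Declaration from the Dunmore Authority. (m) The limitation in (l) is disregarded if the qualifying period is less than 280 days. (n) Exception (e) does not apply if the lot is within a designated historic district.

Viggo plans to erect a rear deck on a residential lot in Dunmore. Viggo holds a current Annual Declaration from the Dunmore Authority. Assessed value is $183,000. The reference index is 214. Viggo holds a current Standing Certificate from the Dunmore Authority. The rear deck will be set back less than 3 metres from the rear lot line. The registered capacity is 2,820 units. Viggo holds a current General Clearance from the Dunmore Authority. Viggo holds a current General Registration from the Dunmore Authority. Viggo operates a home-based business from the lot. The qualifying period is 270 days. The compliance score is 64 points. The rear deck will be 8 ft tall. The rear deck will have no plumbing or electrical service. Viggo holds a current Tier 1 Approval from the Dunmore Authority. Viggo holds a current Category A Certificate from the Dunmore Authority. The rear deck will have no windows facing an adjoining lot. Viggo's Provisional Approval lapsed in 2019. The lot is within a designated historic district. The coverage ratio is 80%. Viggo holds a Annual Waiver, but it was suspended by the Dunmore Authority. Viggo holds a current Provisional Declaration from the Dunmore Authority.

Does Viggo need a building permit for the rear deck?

No — exception (d) applies; Viggo does not need a building permit.

Exception (a) requires that the owner holds a current Annual Waiver from the Dunmore Authority; but the Annual Waiver is not current, so (a) is unavailable.
Exception (b) fails — the rear setback is under 3 m.
Exception (c) is satisfied on its face — there is no plumbing or electrical service; no windows face an adjoining lot; a current Tier 1 Approval is held. But applying paragraphs (f)–(g): (f) operates against (c): the registered capacity is 2,820 units, meeting the 2,700 units threshold. (g), which would lift (f), is not triggered — the coverage ratio is 80%, not under 75%. So (c) is unavailable.
Exception (d)'s conditions are all satisfied: the compliance score is 64 points, below the 72 points limit; a current General Clearance is held. Considering the limiting provisions: (h) applies (a home-based business operates on the lot), but is overridden by (i): (i) operates against (h): assessed value is $183,000, below the $201,000 limit. (j) is triggered (a current Annual Declaration is held), but is overridden by (k): (k) operates against (j): the reference index is 214, meeting the 198 threshold. (l) applies (a current Provisional Declaration is held), but is overridden by (m): (m) applies — the qualifying period is 270 days, less than the 280 days limit. So (d) applies.
Exception (e) fails — no current Provisional Approval is held.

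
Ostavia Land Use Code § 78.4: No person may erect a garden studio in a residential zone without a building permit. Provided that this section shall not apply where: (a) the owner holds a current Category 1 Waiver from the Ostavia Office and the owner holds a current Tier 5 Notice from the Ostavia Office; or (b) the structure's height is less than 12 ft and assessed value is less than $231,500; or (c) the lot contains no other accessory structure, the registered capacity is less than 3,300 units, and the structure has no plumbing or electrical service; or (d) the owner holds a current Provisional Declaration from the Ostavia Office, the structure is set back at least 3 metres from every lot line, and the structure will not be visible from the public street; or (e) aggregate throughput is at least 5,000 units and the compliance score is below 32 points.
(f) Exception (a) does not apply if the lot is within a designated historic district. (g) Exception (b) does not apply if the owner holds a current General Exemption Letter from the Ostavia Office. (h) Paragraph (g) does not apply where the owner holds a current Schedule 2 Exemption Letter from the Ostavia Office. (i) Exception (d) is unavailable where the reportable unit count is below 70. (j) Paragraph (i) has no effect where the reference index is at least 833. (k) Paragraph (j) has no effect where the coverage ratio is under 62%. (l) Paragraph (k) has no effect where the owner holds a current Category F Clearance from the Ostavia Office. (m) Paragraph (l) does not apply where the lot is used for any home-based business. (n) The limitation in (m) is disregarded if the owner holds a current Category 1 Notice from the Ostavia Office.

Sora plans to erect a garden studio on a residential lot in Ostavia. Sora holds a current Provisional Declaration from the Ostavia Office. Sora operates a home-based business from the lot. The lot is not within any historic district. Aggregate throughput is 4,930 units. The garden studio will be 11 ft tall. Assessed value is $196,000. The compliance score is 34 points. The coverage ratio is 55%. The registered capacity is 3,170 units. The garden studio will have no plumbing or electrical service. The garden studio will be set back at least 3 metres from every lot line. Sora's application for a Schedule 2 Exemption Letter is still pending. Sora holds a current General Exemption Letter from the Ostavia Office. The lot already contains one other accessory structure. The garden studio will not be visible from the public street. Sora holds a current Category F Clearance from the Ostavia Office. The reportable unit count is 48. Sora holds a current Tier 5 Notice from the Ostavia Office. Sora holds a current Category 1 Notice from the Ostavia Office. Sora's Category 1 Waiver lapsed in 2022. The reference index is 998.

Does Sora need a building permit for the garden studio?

Exception (a) requires that the owner holds a current Category 1 Waiver from the Ostavia Office; but there is no Category 1 Waiver in force, so (a) is unavailable.
Exception (b)'s conditions are all satisfied: the structure's height is 11 ft, less than the 12 ft limit; assessed value is $196,000, less than the $231,500 limit. Turning to paragraphs (g)–(h): (g) operates against (b): a current General Exemption Letter is held. (h), which would lift (g), is inapplicable — the Schedule 2 Exemption Letter is not current. (b) is therefore removed.
Exception (c) requires that the lot contains no other accessory structure; but the lot already has another accessory structure, so (c) is unavailable.
Exception (d)'s conditions are all satisfied: a current Provisional Declaration is held; the setback is at least 3 m on every side; the structure will not be visible from the street. Considering the limiting provisions: (i) would limit (d) — the reportable unit count is 48, below the 70 limit — but (j) sets (i) aside: (j) is engaged — the reference index is 998, meeting the 833 threshold. (k) is triggered (the coverage ratio is 55%, under the 62% limit), but is overridden by (l): (l) is engaged — a current Category F Clearance is held. (m) is engaged (a home-based business operates on the lot), but is itself disapplied by (n): (n) is engaged — a current Category 1 Notice is held. So (d) applies.
Exception (e) fails — aggregate throughput is 4,930 units, short of 5,000 units.

No — exception (d) applies; Sora does not need a building permit.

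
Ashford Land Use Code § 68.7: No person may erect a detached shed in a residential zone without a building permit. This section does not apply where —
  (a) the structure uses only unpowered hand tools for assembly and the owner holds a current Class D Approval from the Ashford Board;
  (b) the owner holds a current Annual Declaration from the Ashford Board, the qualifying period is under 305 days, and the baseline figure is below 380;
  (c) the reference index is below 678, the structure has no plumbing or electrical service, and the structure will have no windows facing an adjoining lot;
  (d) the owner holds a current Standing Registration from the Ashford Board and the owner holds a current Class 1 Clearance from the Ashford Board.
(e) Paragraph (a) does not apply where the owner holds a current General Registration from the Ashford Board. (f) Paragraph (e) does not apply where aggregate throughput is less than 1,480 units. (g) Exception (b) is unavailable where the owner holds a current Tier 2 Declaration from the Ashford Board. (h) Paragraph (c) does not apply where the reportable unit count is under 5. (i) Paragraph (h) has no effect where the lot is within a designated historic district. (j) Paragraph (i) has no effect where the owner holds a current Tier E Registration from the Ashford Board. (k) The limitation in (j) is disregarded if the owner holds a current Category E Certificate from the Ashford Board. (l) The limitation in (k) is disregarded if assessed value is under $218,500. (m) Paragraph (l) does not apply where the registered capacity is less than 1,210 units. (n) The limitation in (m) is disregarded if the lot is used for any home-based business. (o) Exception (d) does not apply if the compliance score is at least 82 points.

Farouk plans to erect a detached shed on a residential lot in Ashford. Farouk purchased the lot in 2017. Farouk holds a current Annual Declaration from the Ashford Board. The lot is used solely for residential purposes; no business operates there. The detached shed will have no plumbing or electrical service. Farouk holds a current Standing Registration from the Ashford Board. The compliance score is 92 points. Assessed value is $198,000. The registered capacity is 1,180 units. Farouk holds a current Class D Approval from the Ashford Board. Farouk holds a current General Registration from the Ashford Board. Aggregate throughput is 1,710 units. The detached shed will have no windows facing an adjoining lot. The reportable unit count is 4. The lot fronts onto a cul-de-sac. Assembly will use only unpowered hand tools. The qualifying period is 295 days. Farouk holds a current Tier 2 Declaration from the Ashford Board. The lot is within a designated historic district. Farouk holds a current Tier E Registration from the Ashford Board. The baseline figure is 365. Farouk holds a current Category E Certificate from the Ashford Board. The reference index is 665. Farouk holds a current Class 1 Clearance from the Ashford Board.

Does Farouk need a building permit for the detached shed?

All of (a)'s requirements are met (assembly uses only hand tools; a current Class D Approval is held). But applying paragraphs (e)–(f): (e) applies — a current General Registration is held. (f) is not engaged (aggregate throughput is 1,710 units, not less than 1,480 units), so (e) stands. So (a) is unavailable.
Exception (b) is satisfied on its face — a current Annual Declaration is held; the qualifying period is 295 days, under the 305 days limit; the baseline figure is 365, below the 380 limit. But: (g) operates against (b): a current Tier 2 Declaration is held. Exception (b) does not apply.
Exception (c) is satisfied on its face — the reference index is 665, below the 678 limit; there is no plumbing or electrical service; no windows face an adjoining lot. Applying paragraphs (h)–(n): (h) would limit (c) — the reportable unit count is 4, under the 5 limit — but (i) sets (h) aside: (i) operates against (h): the lot is in a historic district. (j) applies (a current Tier E Registration is held), but is itself disapplied by (k): (k) operates — a current Category E Certificate is held. (l) would limit (k) — assessed value is $198,000, under the $218,500 limit — but (m) sets (l) aside: (m) applies — the registered capacity is 1,180 units, less than the 1,210 units limit. (n), which would lift (m), is not triggered — the lot is solely residential. So (c) applies.
Exception (d) is satisfied on its face — a current Standing Registration is held; a current Class 1 Clearance is held. Turning to paragraph (o): (o) applies — the compliance score is 92 points, meeting the 82 points threshold. So (d) is unavailable.

No — exception (c) applies; Farouk does not need a building permit.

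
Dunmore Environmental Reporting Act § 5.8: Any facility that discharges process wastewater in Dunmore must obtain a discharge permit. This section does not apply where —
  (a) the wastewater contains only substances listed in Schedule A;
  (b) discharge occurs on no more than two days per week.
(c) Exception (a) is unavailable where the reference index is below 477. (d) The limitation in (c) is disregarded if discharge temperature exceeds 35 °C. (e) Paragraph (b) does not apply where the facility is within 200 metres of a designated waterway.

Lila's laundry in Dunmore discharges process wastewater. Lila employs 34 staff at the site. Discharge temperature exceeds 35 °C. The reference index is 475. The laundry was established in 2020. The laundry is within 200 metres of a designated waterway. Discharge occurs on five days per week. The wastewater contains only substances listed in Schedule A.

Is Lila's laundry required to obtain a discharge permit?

No — exception (a) applies; Lila's laundry is not required to obtain a discharge permit.

Exception (a): the wastewater is Schedule-A-only — every condition holds. Considering the limiting provisions: (c) would limit (a) — the reference index is 475, below the 477 limit — but (d) sets (c) aside: (d) is engaged — discharge temperature exceeds 35 °C. So (a) applies.
Exception (b) fails — discharge occurs on five days per week.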